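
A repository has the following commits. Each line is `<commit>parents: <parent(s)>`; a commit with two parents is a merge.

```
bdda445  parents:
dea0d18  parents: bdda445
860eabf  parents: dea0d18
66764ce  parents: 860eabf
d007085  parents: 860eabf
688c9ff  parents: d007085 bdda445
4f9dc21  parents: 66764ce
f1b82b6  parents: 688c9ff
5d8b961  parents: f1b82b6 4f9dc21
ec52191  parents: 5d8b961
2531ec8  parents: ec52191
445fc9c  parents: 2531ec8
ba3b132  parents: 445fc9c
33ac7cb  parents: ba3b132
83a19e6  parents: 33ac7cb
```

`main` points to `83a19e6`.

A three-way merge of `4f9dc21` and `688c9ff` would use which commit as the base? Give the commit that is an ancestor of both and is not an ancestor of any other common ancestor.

Ancestors of 4f9dc21: {4f9dc21, 66764ce, 860eabf, bdda445, dea0d18}.
Ancestors of 688c9ff: {688c9ff, 860eabf, bdda445, d007085, dea0d18}.
Common ancestors: {860eabf, bdda445, dea0d18}.
Among these, 860eabf is not an ancestor of any other common ancestor — it is the merge base.

860eabf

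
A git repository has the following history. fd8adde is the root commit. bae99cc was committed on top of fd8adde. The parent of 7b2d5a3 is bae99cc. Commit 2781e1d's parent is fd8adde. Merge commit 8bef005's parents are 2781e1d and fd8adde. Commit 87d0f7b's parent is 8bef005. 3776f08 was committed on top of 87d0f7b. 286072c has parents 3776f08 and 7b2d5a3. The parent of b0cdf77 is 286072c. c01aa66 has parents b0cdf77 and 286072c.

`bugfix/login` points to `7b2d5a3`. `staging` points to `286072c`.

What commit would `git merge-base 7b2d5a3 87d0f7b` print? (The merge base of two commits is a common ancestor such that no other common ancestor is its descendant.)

fd8adde

Ancestors of 7b2d5a3: {7b2d5a3, bae99cc, fd8adde}.
Ancestors of 87d0f7b: {2781e1d, 87d0f7b, 8bef005, fd8adde}.
Common ancestors: {fd8adde}.
The only common ancestor is fd8adde, so it is the merge base.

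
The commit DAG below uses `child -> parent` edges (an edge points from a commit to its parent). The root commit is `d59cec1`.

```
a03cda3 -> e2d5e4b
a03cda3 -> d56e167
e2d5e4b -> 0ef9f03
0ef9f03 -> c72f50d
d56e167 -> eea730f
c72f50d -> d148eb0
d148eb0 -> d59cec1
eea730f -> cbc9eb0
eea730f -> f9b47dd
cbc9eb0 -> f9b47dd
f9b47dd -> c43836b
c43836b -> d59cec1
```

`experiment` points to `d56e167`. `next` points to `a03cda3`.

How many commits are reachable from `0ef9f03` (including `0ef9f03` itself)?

Walking parent pointers from 0ef9f03: reachable set = {0ef9f03, c72f50d, d148eb0, d59cec1}.
That is 4 commits.

4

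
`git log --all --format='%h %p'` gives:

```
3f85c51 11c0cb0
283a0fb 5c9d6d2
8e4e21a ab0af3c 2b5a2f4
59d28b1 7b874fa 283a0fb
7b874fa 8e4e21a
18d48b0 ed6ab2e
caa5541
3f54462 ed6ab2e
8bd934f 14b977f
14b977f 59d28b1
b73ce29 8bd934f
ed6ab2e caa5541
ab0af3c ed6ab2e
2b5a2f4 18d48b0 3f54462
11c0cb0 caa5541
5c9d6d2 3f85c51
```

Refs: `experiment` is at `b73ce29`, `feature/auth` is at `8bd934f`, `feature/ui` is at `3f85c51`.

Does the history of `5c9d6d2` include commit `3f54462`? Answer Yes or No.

No

Ancestors of 5c9d6d2: {11c0cb0, 3f85c51, 5c9d6d2, caa5541}.
3f54462 is not in that set, so it is not an ancestor of 5c9d6d2.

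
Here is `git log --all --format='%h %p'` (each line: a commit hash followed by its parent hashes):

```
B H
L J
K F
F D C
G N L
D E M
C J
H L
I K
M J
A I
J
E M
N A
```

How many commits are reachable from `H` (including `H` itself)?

3

Walking parent pointers from H: reachable set = {H, J, L}.
That is 3 commits.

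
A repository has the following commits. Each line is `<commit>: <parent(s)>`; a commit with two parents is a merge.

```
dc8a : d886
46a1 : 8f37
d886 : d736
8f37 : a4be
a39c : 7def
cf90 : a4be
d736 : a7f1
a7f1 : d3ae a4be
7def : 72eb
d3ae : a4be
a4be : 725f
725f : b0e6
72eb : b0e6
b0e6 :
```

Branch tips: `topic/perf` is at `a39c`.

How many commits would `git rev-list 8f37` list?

4

Walking parent pointers from 8f37: reachable set = {725f, 8f37, a4be, b0e6}.
That is 4 commits.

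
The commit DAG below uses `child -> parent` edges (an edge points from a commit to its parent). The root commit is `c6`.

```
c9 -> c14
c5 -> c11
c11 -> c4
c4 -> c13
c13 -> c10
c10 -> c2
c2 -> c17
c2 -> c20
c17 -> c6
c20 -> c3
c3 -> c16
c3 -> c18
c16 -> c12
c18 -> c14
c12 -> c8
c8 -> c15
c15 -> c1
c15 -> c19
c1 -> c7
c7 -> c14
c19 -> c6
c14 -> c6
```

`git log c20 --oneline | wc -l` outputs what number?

12

Walking parent pointers from c20: reachable set = {c1, c12, c14, c15, c16, c18, c19, c20, c3, c6, c7, c8}.
That is 12 commits.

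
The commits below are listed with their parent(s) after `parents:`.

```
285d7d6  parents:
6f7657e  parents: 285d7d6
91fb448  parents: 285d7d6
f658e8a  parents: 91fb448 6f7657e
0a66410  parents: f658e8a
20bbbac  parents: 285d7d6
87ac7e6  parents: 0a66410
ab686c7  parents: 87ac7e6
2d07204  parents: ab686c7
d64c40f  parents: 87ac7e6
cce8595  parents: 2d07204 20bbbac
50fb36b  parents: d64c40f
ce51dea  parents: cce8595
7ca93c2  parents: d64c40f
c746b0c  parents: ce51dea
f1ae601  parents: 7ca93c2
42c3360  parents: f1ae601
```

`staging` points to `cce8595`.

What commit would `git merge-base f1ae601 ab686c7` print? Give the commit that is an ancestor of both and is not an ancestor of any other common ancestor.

Ancestors of f1ae601: {0a66410, 285d7d6, 6f7657e, 7ca93c2, 87ac7e6, 91fb448, d64c40f, f1ae601, f658e8a}.
Ancestors of ab686c7: {0a66410, 285d7d6, 6f7657e, 87ac7e6, 91fb448, ab686c7, f658e8a}.
Common ancestors: {0a66410, 285d7d6, 6f7657e, 87ac7e6, 91fb448, f658e8a}.
Among these, 87ac7e6 is not an ancestor of any other common ancestor — it is the merge base.

87ac7e6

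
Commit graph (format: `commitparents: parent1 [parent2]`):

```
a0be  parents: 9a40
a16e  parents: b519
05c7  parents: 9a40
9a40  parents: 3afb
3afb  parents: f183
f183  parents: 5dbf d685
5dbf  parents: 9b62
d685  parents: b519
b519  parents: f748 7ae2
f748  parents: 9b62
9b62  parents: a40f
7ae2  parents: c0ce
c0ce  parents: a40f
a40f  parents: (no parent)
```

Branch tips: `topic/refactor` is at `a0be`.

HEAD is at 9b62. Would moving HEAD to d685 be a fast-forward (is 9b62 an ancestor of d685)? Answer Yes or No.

Yes

A fast-forward from 9b62 to d685 is possible iff 9b62 is an ancestor of d685.
Ancestors of d685: {7ae2, 9b62, a40f, b519, c0ce, d685, f748}.
9b62 is among them, so fast-forward is possible.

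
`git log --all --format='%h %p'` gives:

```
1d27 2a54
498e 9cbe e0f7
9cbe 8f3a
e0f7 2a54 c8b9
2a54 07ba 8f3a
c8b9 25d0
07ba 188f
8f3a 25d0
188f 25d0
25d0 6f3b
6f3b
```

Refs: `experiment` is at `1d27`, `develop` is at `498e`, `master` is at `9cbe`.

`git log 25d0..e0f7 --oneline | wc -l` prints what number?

6

Reachable from e0f7: {07ba, 188f, 25d0, 2a54, 6f3b, 8f3a, c8b9, e0f7}.
Reachable from 25d0: {25d0, 6f3b}.
In e0f7's history but not 25d0's: {07ba, 188f, 2a54, 8f3a, c8b9, e0f7} — 6 commits.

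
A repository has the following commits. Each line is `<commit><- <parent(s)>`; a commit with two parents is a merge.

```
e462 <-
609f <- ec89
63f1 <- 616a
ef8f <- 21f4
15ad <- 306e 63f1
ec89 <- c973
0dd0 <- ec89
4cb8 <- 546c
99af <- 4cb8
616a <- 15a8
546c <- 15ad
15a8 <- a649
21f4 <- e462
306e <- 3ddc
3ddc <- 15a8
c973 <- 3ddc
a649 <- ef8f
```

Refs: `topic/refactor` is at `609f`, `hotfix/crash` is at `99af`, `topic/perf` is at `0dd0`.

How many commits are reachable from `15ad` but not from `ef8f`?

Reachable from 15ad: {15a8, 15ad, 21f4, 306e, 3ddc, 616a, 63f1, a649, e462, ef8f}.
Reachable from ef8f: {21f4, e462, ef8f}.
In 15ad's history but not ef8f's: {15a8, 15ad, 306e, 3ddc, 616a, 63f1, a649} — 7 commits.

7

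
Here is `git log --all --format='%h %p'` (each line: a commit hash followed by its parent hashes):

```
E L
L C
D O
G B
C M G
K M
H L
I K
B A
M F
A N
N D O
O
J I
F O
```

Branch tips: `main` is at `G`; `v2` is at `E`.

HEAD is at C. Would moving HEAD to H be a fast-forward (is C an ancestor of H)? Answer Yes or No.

Yes

A fast-forward from C to H is possible iff C is an ancestor of H.
Ancestors of H: {A, B, C, D, F, G, H, L, M, N, O}.
C is among them, so fast-forward is possible.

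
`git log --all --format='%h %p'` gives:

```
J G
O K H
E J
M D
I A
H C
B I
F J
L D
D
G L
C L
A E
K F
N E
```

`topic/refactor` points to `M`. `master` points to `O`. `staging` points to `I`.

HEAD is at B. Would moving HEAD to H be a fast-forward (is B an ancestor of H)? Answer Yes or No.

A fast-forward from B to H is possible iff B is an ancestor of H.
Ancestors of H: {C, D, H, L}.
B is not among them, so fast-forward is not possible.

No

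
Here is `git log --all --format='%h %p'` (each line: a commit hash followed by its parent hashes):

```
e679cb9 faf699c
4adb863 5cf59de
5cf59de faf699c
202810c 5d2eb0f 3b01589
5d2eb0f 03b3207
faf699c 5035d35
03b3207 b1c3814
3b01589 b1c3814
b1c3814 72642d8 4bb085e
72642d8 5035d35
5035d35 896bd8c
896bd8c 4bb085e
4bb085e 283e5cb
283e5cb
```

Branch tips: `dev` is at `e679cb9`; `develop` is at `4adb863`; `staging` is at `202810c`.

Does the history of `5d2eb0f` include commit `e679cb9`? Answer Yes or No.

Ancestors of 5d2eb0f: {03b3207, 283e5cb, 4bb085e, 5035d35, 5d2eb0f, 72642d8, 896bd8c, b1c3814}.
e679cb9 is not in that set, so it is not an ancestor of 5d2eb0f.

No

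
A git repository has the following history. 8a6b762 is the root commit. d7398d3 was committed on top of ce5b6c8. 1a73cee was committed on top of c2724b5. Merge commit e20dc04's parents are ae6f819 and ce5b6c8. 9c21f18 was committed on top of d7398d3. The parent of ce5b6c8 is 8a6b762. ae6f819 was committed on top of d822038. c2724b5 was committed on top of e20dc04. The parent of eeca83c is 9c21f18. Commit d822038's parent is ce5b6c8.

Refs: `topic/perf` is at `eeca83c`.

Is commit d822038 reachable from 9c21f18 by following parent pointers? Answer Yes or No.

No

Ancestors of 9c21f18: {8a6b762, 9c21f18, ce5b6c8, d7398d3}.
d822038 is not in that set, so it is not an ancestor of 9c21f18.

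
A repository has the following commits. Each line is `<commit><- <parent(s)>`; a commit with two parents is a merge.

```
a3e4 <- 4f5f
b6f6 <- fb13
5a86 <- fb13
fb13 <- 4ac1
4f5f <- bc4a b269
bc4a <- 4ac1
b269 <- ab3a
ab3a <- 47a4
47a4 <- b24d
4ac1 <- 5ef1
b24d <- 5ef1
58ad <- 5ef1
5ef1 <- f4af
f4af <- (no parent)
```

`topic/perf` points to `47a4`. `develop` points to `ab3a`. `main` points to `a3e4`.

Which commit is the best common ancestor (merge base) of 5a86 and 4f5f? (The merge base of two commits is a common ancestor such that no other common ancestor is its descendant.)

Ancestors of 5a86: {4ac1, 5a86, 5ef1, f4af, fb13}.
Ancestors of 4f5f: {47a4, 4ac1, 4f5f, 5ef1, ab3a, b24d, b269, bc4a, f4af}.
Common ancestors: {4ac1, 5ef1, f4af}.
Among these, 4ac1 is not an ancestor of any other common ancestor — it is the merge base.

4ac1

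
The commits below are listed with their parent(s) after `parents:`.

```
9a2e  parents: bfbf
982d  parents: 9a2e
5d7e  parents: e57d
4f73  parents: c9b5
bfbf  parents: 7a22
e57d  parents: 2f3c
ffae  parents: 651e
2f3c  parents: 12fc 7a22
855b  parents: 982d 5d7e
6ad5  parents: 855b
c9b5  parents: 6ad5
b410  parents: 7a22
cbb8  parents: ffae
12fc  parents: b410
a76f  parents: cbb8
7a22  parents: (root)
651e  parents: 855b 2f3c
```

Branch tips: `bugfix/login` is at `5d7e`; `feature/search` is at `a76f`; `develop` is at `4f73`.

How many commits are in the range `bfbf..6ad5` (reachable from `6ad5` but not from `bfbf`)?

9

Reachable from 6ad5: {12fc, 2f3c, 5d7e, 6ad5, 7a22, 855b, 982d, 9a2e, b410, bfbf, e57d}.
Reachable from bfbf: {7a22, bfbf}.
In 6ad5's history but not bfbf's: {12fc, 2f3c, 5d7e, 6ad5, 855b, 982d, 9a2e, b410, e57d} — 9 commits.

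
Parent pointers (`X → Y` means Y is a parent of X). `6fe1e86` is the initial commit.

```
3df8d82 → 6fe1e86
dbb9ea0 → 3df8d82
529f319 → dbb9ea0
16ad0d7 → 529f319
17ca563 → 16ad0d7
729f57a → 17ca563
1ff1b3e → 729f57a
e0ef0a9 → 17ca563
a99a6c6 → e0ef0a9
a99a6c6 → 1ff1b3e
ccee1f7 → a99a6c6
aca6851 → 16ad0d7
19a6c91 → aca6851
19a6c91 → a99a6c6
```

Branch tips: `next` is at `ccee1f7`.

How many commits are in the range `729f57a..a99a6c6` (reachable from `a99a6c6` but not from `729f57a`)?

3

Reachable from a99a6c6: {16ad0d7, 17ca563, 1ff1b3e, 3df8d82, 529f319, 6fe1e86, 729f57a, a99a6c6, dbb9ea0, e0ef0a9}.
Reachable from 729f57a: {16ad0d7, 17ca563, 3df8d82, 529f319, 6fe1e86, 729f57a, dbb9ea0}.
In a99a6c6's history but not 729f57a's: {1ff1b3e, a99a6c6, e0ef0a9} — 3 commits.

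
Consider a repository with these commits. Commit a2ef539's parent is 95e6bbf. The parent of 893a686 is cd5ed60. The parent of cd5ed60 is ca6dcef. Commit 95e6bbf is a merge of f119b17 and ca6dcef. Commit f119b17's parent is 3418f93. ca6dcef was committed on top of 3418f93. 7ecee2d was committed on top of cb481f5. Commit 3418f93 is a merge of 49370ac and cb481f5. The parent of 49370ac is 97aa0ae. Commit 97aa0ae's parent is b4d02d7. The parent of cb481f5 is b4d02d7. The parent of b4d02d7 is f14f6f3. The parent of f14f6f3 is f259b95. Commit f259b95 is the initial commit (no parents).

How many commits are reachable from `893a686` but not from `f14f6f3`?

Reachable from 893a686: {3418f93, 49370ac, 893a686, 97aa0ae, b4d02d7, ca6dcef, cb481f5, cd5ed60, f14f6f3, f259b95}.
Reachable from f14f6f3: {f14f6f3, f259b95}.
In 893a686's history but not f14f6f3's: {3418f93, 49370ac, 893a686, 97aa0ae, b4d02d7, ca6dcef, cb481f5, cd5ed60} — 8 commits.

8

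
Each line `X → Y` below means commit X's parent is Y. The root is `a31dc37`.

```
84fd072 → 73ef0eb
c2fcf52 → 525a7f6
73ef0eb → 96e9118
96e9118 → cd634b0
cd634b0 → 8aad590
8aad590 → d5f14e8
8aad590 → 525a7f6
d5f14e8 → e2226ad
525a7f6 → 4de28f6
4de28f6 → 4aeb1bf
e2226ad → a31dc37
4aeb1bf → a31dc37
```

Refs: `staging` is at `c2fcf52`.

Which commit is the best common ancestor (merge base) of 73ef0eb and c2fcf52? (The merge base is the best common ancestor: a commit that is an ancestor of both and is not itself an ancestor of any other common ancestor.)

Ancestors of 73ef0eb: {4aeb1bf, 4de28f6, 525a7f6, 73ef0eb, 8aad590, 96e9118, a31dc37, cd634b0, d5f14e8, e2226ad}.
Ancestors of c2fcf52: {4aeb1bf, 4de28f6, 525a7f6, a31dc37, c2fcf52}.
Common ancestors: {4aeb1bf, 4de28f6, 525a7f6, a31dc37}.
Among these, 525a7f6 is not an ancestor of any other common ancestor — it is the merge base.

525a7f6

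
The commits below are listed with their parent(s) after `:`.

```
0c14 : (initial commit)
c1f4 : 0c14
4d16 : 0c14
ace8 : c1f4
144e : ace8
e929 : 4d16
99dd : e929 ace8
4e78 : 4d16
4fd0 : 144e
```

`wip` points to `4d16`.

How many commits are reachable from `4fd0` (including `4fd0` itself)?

Walking parent pointers from 4fd0: reachable set = {0c14, 144e, 4fd0, ace8, c1f4}.
That is 5 commits.

5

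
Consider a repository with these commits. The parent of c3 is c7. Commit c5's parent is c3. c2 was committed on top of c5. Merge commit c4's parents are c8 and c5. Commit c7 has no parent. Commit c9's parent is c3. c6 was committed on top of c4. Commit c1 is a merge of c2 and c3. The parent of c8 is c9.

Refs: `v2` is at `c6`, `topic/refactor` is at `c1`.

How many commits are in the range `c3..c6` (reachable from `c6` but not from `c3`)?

5

Reachable from c6: {c3, c4, c5, c6, c7, c8, c9}.
Reachable from c3: {c3, c7}.
In c6's history but not c3's: {c4, c5, c6, c8, c9} — 5 commits.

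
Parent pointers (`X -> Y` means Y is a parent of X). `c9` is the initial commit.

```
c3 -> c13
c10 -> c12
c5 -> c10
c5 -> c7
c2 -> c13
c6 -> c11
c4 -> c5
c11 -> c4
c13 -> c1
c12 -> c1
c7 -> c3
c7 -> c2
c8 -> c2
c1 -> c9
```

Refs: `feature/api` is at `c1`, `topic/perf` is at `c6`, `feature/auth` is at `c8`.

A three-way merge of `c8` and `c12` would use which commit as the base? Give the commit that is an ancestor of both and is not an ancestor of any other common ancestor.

Ancestors of c8: {c1, c13, c2, c8, c9}.
Ancestors of c12: {c1, c12, c9}.
Common ancestors: {c1, c9}.
Among these, c1 is not an ancestor of any other common ancestor — it is the merge base.

c1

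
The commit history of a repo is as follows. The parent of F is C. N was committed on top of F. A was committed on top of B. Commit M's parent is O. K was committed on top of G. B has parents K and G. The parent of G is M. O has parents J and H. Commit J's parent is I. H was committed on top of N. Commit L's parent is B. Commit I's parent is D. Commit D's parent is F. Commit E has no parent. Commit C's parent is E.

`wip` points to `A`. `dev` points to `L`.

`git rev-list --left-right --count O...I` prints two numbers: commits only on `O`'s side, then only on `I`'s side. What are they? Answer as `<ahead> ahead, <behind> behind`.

4 ahead, 0 behind

Reachable from O: {C, D, E, F, H, I, J, N, O}.
Reachable from I: {C, D, E, F, I}.
Only in O's history (ahead): {H, J, N, O} — 4.
Only in I's history (behind): {} — 0.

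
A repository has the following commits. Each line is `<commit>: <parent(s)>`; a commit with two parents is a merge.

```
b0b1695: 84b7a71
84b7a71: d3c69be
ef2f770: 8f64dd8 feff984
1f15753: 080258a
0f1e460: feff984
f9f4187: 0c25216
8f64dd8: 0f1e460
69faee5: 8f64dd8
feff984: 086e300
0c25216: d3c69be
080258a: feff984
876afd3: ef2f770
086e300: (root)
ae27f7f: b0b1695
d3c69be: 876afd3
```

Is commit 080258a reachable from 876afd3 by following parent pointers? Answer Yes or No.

Ancestors of 876afd3: {086e300, 0f1e460, 876afd3, 8f64dd8, ef2f770, feff984}.
080258a is not in that set, so it is not an ancestor of 876afd3.

No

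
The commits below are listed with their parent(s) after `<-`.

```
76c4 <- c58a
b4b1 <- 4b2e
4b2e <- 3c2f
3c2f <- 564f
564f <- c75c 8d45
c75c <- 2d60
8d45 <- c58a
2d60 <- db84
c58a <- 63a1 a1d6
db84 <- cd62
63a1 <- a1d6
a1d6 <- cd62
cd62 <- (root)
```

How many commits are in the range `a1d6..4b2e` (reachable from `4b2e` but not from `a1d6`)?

9

Reachable from 4b2e: {2d60, 3c2f, 4b2e, 564f, 63a1, 8d45, a1d6, c58a, c75c, cd62, db84}.
Reachable from a1d6: {a1d6, cd62}.
In 4b2e's history but not a1d6's: {2d60, 3c2f, 4b2e, 564f, 63a1, 8d45, c58a, c75c, db84} — 9 commits.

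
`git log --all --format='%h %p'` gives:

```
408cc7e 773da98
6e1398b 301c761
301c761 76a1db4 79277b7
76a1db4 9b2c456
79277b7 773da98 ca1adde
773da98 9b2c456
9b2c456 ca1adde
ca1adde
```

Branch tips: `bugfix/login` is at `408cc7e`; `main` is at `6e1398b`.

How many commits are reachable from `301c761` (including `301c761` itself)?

6

Walking parent pointers from 301c761: reachable set = {301c761, 76a1db4, 773da98, 79277b7, 9b2c456, ca1adde}.
That is 6 commits.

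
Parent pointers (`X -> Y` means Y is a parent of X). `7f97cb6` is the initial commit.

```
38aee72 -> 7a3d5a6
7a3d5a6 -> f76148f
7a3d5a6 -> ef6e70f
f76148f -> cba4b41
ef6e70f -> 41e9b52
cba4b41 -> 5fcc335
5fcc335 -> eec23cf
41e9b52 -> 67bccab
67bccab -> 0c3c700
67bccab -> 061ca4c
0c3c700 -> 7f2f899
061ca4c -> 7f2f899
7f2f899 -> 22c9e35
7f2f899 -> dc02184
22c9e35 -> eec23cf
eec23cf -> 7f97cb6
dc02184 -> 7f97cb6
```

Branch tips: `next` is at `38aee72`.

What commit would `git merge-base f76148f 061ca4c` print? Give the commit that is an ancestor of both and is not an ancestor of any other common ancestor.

eec23cf

Ancestors of f76148f: {5fcc335, 7f97cb6, cba4b41, eec23cf, f76148f}.
Ancestors of 061ca4c: {061ca4c, 22c9e35, 7f2f899, 7f97cb6, dc02184, eec23cf}.
Common ancestors: {7f97cb6, eec23cf}.
Among these, eec23cf is not an ancestor of any other common ancestor — it is the merge base.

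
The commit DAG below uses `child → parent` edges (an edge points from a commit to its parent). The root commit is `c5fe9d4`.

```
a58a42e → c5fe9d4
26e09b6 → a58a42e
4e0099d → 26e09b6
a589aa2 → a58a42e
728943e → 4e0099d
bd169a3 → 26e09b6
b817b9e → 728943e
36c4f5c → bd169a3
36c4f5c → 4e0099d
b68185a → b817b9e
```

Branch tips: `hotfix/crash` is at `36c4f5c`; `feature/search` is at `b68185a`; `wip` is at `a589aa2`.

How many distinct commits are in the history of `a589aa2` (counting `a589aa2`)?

Walking parent pointers from a589aa2: reachable set = {a589aa2, a58a42e, c5fe9d4}.
That is 3 commits.

3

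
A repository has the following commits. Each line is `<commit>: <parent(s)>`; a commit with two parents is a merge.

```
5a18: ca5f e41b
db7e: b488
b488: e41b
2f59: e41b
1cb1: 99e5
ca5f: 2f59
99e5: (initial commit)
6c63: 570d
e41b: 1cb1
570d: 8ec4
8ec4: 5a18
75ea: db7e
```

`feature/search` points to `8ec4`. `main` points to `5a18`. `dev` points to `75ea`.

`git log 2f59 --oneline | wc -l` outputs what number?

4

Walking parent pointers from 2f59: reachable set = {1cb1, 2f59, 99e5, e41b}.
That is 4 commits.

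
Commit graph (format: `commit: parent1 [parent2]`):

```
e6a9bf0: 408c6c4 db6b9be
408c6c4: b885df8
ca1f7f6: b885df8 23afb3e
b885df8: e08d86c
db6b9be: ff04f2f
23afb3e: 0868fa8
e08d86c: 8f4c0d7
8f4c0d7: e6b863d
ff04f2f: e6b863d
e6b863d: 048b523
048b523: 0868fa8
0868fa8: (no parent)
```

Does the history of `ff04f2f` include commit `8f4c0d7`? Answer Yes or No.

Ancestors of ff04f2f: {048b523, 0868fa8, e6b863d, ff04f2f}.
8f4c0d7 is not in that set, so it is not an ancestor of ff04f2f.

No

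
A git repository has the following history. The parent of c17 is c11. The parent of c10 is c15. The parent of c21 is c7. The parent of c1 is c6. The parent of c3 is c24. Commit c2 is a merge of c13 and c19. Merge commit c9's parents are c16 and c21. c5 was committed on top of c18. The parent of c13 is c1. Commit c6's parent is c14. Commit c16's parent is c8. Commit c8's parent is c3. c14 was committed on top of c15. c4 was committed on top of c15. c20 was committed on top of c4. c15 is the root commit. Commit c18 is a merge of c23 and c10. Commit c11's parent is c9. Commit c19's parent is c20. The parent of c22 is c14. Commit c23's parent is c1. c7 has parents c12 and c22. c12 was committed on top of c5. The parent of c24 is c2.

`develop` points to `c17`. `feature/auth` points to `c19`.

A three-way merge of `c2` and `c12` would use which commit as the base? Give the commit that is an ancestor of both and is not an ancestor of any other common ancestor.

c1

Ancestors of c2: {c1, c13, c14, c15, c19, c2, c20, c4, c6}.
Ancestors of c12: {c1, c10, c12, c14, c15, c18, c23, c5, c6}.
Common ancestors: {c1, c14, c15, c6}.
Among these, c1 is not an ancestor of any other common ancestor — it is the merge base.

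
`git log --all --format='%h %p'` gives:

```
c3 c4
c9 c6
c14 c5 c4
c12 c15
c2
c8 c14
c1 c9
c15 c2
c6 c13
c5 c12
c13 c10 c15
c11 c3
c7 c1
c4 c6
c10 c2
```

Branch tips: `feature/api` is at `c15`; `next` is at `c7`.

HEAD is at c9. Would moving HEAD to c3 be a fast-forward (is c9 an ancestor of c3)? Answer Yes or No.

A fast-forward from c9 to c3 is possible iff c9 is an ancestor of c3.
Ancestors of c3: {c10, c13, c15, c2, c3, c4, c6}.
c9 is not among them, so fast-forward is not possible.

No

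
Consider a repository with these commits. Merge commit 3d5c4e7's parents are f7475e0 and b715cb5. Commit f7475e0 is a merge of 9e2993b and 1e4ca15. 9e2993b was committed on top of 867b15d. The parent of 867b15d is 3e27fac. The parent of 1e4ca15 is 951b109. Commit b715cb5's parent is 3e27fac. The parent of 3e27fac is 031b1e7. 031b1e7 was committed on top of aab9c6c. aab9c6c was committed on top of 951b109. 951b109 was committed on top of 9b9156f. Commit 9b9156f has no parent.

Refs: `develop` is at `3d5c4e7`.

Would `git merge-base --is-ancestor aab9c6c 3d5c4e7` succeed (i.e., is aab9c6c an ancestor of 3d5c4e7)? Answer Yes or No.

Ancestors of 3d5c4e7 (commits reachable by following parents): {031b1e7, 1e4ca15, 3d5c4e7, 3e27fac, 867b15d, 951b109, 9b9156f, 9e2993b, aab9c6c, b715cb5, f7475e0}.
aab9c6c is in that set, so it is an ancestor of 3d5c4e7.

Yes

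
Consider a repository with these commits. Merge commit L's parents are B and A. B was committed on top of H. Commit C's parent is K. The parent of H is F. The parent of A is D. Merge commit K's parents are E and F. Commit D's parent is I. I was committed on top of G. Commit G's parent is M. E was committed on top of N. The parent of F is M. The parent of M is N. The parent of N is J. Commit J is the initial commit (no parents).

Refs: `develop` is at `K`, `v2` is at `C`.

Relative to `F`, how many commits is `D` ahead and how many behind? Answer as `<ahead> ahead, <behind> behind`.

3 ahead, 1 behind

Reachable from D: {D, G, I, J, M, N}.
Reachable from F: {F, J, M, N}.
Only in D's history (ahead): {D, G, I} — 3.
Only in F's history (behind): {F} — 1.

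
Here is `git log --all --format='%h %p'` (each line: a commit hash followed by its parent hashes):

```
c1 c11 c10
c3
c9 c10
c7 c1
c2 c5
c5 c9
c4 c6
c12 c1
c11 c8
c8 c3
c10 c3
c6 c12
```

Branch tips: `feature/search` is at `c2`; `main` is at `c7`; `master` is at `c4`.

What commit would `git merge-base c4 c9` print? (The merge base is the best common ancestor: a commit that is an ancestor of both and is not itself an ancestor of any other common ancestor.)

c10

Ancestors of c4: {c1, c10, c11, c12, c3, c4, c6, c8}.
Ancestors of c9: {c10, c3, c9}.
Common ancestors: {c10, c3}.
Among these, c10 is not an ancestor of any other common ancestor — it is the merge base.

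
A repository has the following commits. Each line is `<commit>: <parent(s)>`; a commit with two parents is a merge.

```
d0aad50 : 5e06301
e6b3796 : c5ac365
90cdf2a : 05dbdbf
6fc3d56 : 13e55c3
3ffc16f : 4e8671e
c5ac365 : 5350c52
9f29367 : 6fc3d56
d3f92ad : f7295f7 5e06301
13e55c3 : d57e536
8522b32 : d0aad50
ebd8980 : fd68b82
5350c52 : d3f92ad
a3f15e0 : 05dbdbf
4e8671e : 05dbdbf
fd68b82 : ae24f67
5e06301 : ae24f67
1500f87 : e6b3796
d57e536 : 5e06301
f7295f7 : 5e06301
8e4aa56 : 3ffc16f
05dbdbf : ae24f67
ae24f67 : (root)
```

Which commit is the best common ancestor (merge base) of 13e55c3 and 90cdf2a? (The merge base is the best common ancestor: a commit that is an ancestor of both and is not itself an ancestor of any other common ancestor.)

ae24f67

Ancestors of 13e55c3: {13e55c3, 5e06301, ae24f67, d57e536}.
Ancestors of 90cdf2a: {05dbdbf, 90cdf2a, ae24f67}.
Common ancestors: {ae24f67}.
The only common ancestor is ae24f67, so it is the merge base.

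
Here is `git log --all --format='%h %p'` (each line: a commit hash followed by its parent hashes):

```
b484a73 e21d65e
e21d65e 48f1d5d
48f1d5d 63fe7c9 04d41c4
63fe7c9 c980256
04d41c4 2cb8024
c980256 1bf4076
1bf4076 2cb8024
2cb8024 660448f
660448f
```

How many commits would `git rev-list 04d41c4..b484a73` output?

Reachable from b484a73: {04d41c4, 1bf4076, 2cb8024, 48f1d5d, 63fe7c9, 660448f, b484a73, c980256, e21d65e}.
Reachable from 04d41c4: {04d41c4, 2cb8024, 660448f}.
In b484a73's history but not 04d41c4's: {1bf4076, 48f1d5d, 63fe7c9, b484a73, c980256, e21d65e} — 6 commits.

6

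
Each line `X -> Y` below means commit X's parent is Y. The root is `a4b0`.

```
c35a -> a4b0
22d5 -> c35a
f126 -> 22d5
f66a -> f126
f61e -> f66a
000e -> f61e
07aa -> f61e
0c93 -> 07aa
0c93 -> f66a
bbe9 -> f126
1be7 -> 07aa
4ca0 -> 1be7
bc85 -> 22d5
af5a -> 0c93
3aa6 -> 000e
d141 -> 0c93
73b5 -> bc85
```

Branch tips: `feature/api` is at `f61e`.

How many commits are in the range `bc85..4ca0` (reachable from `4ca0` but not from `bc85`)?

6

Reachable from 4ca0: {07aa, 1be7, 22d5, 4ca0, a4b0, c35a, f126, f61e, f66a}.
Reachable from bc85: {22d5, a4b0, bc85, c35a}.
In 4ca0's history but not bc85's: {07aa, 1be7, 4ca0, f126, f61e, f66a} — 6 commits.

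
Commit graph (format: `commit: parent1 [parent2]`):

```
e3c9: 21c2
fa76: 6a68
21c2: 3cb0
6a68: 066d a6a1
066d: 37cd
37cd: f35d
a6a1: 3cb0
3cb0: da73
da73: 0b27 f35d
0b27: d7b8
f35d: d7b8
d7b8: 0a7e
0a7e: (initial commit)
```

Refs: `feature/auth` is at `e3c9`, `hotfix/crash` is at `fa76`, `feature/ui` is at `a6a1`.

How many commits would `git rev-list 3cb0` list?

Walking parent pointers from 3cb0: reachable set = {0a7e, 0b27, 3cb0, d7b8, da73, f35d}.
That is 6 commits.

6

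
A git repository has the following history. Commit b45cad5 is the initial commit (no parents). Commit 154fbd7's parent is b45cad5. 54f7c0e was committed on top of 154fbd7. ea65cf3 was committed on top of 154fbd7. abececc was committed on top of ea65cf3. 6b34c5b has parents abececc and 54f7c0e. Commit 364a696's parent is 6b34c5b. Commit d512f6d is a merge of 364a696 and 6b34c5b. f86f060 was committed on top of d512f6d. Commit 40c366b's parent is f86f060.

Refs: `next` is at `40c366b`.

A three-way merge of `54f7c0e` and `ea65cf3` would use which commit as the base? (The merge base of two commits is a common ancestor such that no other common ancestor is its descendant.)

154fbd7

Ancestors of 54f7c0e: {154fbd7, 54f7c0e, b45cad5}.
Ancestors of ea65cf3: {154fbd7, b45cad5, ea65cf3}.
Common ancestors: {154fbd7, b45cad5}.
Among these, 154fbd7 is not an ancestor of any other common ancestor — it is the merge base.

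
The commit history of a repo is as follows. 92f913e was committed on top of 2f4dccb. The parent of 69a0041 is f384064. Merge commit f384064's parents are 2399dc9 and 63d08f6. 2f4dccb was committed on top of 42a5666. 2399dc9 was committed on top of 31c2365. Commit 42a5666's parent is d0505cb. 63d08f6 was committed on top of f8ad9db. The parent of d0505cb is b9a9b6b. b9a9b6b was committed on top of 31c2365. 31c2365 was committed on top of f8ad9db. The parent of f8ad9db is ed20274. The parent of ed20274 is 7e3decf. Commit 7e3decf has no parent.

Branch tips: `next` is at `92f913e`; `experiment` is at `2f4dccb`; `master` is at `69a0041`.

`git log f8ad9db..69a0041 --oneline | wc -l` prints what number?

5

Reachable from 69a0041: {2399dc9, 31c2365, 63d08f6, 69a0041, 7e3decf, ed20274, f384064, f8ad9db}.
Reachable from f8ad9db: {7e3decf, ed20274, f8ad9db}.
In 69a0041's history but not f8ad9db's: {2399dc9, 31c2365, 63d08f6, 69a0041, f384064} — 5 commits.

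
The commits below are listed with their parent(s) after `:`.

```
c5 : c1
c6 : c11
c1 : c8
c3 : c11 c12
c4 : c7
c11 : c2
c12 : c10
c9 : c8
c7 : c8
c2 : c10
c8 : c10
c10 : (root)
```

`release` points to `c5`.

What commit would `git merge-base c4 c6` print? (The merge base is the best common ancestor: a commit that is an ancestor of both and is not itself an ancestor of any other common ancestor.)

c10

Ancestors of c4: {c10, c4, c7, c8}.
Ancestors of c6: {c10, c11, c2, c6}.
Common ancestors: {c10}.
The only common ancestor is c10, so it is the merge base.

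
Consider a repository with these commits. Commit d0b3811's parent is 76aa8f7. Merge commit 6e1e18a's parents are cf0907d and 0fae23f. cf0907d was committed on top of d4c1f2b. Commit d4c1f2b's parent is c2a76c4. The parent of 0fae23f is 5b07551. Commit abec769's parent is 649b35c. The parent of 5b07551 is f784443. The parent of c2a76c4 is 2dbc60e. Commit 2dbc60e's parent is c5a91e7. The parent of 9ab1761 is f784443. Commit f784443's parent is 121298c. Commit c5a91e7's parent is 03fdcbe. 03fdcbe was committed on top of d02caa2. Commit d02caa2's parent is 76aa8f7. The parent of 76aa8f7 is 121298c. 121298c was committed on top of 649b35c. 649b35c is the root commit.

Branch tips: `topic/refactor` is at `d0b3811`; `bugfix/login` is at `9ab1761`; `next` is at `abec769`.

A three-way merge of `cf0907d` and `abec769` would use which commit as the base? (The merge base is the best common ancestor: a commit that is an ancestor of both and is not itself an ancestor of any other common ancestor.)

649b35c

Ancestors of cf0907d: {03fdcbe, 121298c, 2dbc60e, 649b35c, 76aa8f7, c2a76c4, c5a91e7, cf0907d, d02caa2, d4c1f2b}.
Ancestors of abec769: {649b35c, abec769}.
Common ancestors: {649b35c}.
The only common ancestor is 649b35c, so it is the merge base.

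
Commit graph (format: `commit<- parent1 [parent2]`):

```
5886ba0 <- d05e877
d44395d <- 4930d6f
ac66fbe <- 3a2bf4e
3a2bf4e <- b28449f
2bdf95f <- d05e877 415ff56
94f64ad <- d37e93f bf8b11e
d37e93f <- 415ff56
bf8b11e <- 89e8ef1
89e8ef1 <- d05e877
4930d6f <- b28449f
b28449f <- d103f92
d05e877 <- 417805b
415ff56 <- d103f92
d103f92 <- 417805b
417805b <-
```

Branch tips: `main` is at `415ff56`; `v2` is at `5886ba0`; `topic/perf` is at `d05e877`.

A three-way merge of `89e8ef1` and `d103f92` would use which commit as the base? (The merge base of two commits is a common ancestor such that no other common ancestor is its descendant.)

417805b

Ancestors of 89e8ef1: {417805b, 89e8ef1, d05e877}.
Ancestors of d103f92: {417805b, d103f92}.
Common ancestors: {417805b}.
The only common ancestor is 417805b, so it is the merge base.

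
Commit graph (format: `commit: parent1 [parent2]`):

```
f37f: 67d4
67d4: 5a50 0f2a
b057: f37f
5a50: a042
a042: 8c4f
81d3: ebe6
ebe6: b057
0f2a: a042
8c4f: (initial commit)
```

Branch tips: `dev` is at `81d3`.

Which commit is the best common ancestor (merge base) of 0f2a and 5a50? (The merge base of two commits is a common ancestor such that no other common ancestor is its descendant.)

Ancestors of 0f2a: {0f2a, 8c4f, a042}.
Ancestors of 5a50: {5a50, 8c4f, a042}.
Common ancestors: {8c4f, a042}.
Among these, a042 is not an ancestor of any other common ancestor — it is the merge base.

a042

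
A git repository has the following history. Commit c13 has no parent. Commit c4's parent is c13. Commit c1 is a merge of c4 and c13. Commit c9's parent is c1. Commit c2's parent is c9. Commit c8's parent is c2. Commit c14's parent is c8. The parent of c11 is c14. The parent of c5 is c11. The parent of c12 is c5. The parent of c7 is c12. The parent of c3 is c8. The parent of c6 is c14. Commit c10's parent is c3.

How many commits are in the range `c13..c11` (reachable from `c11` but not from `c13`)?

Reachable from c11: {c1, c11, c13, c14, c2, c4, c8, c9}.
Reachable from c13: {c13}.
In c11's history but not c13's: {c1, c11, c14, c2, c4, c8, c9} — 7 commits.

7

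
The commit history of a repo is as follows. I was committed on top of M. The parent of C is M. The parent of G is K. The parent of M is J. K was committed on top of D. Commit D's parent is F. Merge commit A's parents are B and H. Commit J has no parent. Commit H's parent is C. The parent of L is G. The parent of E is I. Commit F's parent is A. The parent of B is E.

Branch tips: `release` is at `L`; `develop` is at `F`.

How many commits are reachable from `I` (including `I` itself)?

Walking parent pointers from I: reachable set = {I, J, M}.
That is 3 commits.

3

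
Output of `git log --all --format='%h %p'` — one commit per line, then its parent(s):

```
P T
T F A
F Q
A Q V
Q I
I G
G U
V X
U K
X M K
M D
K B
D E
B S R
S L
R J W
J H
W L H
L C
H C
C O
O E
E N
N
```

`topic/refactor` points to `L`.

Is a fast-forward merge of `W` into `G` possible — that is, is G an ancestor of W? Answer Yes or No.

A fast-forward from G to W is possible iff G is an ancestor of W.
Ancestors of W: {C, E, H, L, N, O, W}.
G is not among them, so fast-forward is not possible.

No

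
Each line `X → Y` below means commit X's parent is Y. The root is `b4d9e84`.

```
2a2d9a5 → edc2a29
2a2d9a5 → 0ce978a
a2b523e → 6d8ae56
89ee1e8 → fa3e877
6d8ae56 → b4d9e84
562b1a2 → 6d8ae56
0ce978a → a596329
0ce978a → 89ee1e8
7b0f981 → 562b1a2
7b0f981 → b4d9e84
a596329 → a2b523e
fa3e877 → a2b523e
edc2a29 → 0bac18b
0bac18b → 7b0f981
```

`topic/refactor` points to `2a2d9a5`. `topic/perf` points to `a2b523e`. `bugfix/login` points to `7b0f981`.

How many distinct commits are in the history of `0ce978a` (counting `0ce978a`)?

7

Walking parent pointers from 0ce978a: reachable set = {0ce978a, 6d8ae56, 89ee1e8, a2b523e, a596329, b4d9e84, fa3e877}.
That is 7 commits.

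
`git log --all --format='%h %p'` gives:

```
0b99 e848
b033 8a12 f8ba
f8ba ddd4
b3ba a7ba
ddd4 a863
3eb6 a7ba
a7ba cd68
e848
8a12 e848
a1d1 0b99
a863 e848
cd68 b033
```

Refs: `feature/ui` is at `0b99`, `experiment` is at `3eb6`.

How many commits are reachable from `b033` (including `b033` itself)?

Walking parent pointers from b033: reachable set = {8a12, a863, b033, ddd4, e848, f8ba}.
That is 6 commits.

6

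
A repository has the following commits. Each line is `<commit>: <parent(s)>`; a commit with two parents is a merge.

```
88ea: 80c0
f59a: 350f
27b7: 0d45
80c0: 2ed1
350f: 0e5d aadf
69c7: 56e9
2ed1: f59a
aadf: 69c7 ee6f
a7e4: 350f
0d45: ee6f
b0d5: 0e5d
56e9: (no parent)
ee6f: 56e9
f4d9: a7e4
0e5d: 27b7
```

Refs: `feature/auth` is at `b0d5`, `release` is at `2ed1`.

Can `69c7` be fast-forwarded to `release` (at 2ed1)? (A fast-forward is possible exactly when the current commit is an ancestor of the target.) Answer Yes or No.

Yes

A fast-forward from 69c7 to 2ed1 is possible iff 69c7 is an ancestor of 2ed1.
Ancestors of 2ed1: {0d45, 0e5d, 27b7, 2ed1, 350f, 56e9, 69c7, aadf, ee6f, f59a}.
69c7 is among them, so fast-forward is possible.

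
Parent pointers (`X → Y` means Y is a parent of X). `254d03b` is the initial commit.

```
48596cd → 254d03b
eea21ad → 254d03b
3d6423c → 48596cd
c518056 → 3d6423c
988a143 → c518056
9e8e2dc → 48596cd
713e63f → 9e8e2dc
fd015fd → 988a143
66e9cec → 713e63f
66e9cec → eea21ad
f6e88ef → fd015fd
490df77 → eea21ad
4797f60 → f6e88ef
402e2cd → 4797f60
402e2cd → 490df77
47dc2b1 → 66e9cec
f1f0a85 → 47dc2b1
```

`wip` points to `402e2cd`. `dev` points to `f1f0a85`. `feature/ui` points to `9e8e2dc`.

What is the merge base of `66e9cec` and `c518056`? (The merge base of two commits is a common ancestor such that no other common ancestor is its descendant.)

Ancestors of 66e9cec: {254d03b, 48596cd, 66e9cec, 713e63f, 9e8e2dc, eea21ad}.
Ancestors of c518056: {254d03b, 3d6423c, 48596cd, c518056}.
Common ancestors: {254d03b, 48596cd}.
Among these, 48596cd is not an ancestor of any other common ancestor — it is the merge base.

48596cd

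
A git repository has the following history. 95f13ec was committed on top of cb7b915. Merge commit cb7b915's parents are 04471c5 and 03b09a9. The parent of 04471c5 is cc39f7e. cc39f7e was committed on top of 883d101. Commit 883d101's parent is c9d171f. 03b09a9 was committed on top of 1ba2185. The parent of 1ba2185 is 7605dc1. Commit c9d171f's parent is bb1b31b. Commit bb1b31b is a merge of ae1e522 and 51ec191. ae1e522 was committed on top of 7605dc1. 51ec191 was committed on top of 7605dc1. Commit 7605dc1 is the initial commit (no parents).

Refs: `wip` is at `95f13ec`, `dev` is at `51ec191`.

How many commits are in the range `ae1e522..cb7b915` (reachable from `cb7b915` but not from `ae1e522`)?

Reachable from cb7b915: {03b09a9, 04471c5, 1ba2185, 51ec191, 7605dc1, 883d101, ae1e522, bb1b31b, c9d171f, cb7b915, cc39f7e}.
Reachable from ae1e522: {7605dc1, ae1e522}.
In cb7b915's history but not ae1e522's: {03b09a9, 04471c5, 1ba2185, 51ec191, 883d101, bb1b31b, c9d171f, cb7b915, cc39f7e} — 9 commits.

9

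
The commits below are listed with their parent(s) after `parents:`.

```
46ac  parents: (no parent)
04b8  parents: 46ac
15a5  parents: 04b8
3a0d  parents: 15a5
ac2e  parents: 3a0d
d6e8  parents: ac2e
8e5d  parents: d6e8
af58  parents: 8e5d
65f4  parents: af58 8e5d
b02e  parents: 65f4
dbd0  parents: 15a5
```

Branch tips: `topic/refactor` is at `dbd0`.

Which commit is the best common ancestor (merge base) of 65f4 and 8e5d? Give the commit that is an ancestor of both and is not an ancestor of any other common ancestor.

Ancestors of 65f4: {04b8, 15a5, 3a0d, 46ac, 65f4, 8e5d, ac2e, af58, d6e8}.
Ancestors of 8e5d: {04b8, 15a5, 3a0d, 46ac, 8e5d, ac2e, d6e8}.
Common ancestors: {04b8, 15a5, 3a0d, 46ac, 8e5d, ac2e, d6e8}.
Among these, 8e5d is not an ancestor of any other common ancestor — it is the merge base.

8e5d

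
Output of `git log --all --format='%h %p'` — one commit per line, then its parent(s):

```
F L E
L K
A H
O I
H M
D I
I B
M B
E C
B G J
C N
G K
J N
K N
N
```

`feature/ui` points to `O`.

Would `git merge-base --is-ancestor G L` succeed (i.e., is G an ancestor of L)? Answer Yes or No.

No

Ancestors of L: {K, L, N}.
G is not in that set, so it is not an ancestor of L.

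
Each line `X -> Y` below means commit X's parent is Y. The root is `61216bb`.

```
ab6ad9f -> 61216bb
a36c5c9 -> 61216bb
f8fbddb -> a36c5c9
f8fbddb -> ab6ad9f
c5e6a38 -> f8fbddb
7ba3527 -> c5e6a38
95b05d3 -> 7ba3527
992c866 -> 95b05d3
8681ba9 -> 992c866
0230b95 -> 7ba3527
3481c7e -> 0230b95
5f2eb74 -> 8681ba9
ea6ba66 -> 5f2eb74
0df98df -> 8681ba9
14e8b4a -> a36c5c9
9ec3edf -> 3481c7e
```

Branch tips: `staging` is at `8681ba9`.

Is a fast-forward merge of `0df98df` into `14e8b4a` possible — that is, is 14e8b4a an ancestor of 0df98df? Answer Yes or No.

No

A fast-forward from 14e8b4a to 0df98df is possible iff 14e8b4a is an ancestor of 0df98df.
Ancestors of 0df98df: {0df98df, 61216bb, 7ba3527, 8681ba9, 95b05d3, 992c866, a36c5c9, ab6ad9f, c5e6a38, f8fbddb}.
14e8b4a is not among them, so fast-forward is not possible.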